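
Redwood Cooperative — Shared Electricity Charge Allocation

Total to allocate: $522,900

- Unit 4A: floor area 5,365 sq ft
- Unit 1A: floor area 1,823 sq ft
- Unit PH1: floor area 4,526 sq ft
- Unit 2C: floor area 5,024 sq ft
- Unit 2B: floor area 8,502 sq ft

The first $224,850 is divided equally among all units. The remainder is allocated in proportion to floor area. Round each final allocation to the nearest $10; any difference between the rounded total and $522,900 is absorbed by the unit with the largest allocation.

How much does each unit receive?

Equal tier: $224,850 ÷ 5 = $44,970 apiece.
Remainder $298,050 by floor area (total 25,240): Unit 4A 63,353.34 → $63,350; Unit 1A 21,527.15 → $21,530; Unit PH1 53,445.89 → $53,450; Unit 2C 59,326.59 → $59,330; Unit 2B 100,397.03 → $100,400.
Rounding difference −$10 on remainder applied to Unit 2B.
Totals: Unit 4A $44,970 + $63,350 = $108,320; Unit 1A $44,970 + $21,530 = $66,500; Unit PH1 $44,970 + $53,450 = $98,420; Unit 2C $44,970 + $59,330 = $104,300; Unit 2B $44,970 + $100,390 = $145,360.

Unit 4A: $108,320 | Unit 1A: $66,500 | Unit PH1: $98,420 | Unit 2C: $104,300 | Unit 2B: $145,360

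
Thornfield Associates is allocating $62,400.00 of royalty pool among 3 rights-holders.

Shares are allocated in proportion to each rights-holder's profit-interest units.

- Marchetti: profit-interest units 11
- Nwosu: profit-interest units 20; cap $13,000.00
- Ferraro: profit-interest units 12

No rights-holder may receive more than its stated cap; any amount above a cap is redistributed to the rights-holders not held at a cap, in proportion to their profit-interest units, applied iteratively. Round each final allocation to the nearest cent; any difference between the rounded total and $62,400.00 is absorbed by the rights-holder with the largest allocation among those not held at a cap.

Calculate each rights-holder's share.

Total profit-interest units = 43.
Proportional shares (ignoring caps): Marchetti 15,962.7907; Nwosu 29,023.2558; Ferraro 17,413.9535.
Capped: Nwosu ($13,000.00); balance $49,400.00 reallocated over remaining profit-interest units 23.
Remaining shares: Marchetti 23,626.0870 → $23,626.09; Ferraro 25,773.9130 → $25,773.91.

Marchetti: $23,626.09; Nwosu: $13,000.00; Ferraro: $25,773.91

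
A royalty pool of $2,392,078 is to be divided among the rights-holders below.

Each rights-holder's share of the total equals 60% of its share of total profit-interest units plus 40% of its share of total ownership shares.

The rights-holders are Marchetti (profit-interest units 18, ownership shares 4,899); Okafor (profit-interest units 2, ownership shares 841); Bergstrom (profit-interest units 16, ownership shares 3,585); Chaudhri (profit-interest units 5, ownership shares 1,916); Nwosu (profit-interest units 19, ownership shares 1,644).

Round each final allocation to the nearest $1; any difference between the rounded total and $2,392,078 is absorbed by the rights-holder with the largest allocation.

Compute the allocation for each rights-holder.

Marchetti: $794,370 | Okafor: $110,294 | Bergstrom: $648,952 | Chaudhri: $261,885 | Nwosu: $576,577

Totals — profit-interest units 60, ownership shares 12,885.
Composite weights (60% profit-interest units + 40% ownership shares): Marchetti 0.3321; Okafor 0.0461; Bergstrom 0.2713; Chaudhri 0.1095; Nwosu 0.2410.
Unrounded shares: Marchetti 794,370.40; Okafor 110,293.64; Bergstrom 648,952.10; Chaudhri 261,884.74; Nwosu 576,577.12.
After rounding ($1): Marchetti $794,370; Okafor $110,294; Bergstrom $648,952; Chaudhri $261,885; Nwosu $576,577. Sum = $2,392,078.
Sum already equals the total — no adjustment.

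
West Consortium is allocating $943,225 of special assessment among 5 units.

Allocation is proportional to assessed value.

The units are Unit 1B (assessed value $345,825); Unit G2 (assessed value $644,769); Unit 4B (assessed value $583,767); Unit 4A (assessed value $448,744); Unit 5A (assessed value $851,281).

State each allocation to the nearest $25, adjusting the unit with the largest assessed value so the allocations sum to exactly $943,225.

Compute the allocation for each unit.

Unit 1B: $113,475; Unit G2: $211,575; Unit 4B: $191,550; Unit 4A: $147,250; Unit 5A: $279,375

Assessed value total: 2,874,386.
Pro-rata amounts: Unit 1B 345,825/2,874,386 × $943,225 = 113,481.90; Unit G2 644,769/2,874,386 × $943,225 = 211,579.88; Unit 4B 583,767/2,874,386 × $943,225 = 191,562.17; Unit 4A 448,744/2,874,386 × $943,225 = 147,254.60; Unit 5A 851,281/2,874,386 × $943,225 = 279,346.45.
Rounded to nearest $25: Unit 1B $113,475; Unit G2 $211,575; Unit 4B $191,550; Unit 4A $147,250; Unit 5A $279,350. Sum = $943,200.
Difference $943,225 − $943,200 = +$25 applied to largest assessed value (Unit 5A): Unit 5A becomes $279,375.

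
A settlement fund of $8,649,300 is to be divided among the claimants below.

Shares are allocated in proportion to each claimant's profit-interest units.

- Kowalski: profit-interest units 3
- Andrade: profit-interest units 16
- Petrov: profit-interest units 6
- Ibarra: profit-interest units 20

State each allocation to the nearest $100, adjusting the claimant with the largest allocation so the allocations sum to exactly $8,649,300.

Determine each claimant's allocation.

Sum of profit-interest units: 45.
Pro-rata amounts: Kowalski 3/45 × $8,649,300 = 576,620.00; Andrade 16/45 × $8,649,300 = 3,075,306.67; Petrov 6/45 × $8,649,300 = 1,153,240.00; Ibarra 20/45 × $8,649,300 = 3,844,133.33.
After rounding ($100): Kowalski $576,600; Andrade $3,075,300; Petrov $1,153,200; Ibarra $3,844,100. Sum = $8,649,200.
Difference $8,649,300 − $8,649,200 = +$100 applied to largest allocation (Ibarra): Ibarra becomes $3,844,200.

Kowalski: $576,600 · Andrade: $3,075,300 · Petrov: $1,153,200 · Ibarra: $3,844,200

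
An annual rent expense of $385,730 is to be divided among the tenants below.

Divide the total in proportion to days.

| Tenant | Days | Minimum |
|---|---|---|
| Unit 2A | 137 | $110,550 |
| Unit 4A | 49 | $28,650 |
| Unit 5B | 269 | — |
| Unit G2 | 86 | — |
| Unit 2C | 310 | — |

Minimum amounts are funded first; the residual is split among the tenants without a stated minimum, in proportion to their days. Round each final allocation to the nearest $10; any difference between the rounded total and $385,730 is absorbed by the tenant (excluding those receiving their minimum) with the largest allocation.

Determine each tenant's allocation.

Unit 2A: $110,550 | Unit 4A: $28,650 | Unit 5B: $99,720 | Unit G2: $31,880 | Unit 2C: $114,930

Fund the minimums — Unit 2A $110,550; Unit 4A $28,650. Residual $246,530.
Residual split over remaining days 665: Unit 5B 99,724.17 → $99,720; Unit G2 31,882.08 → $31,880; Unit 2C 114,923.76 → $114,920.
Rounding difference +$10 applied to Unit 2C → $114,930.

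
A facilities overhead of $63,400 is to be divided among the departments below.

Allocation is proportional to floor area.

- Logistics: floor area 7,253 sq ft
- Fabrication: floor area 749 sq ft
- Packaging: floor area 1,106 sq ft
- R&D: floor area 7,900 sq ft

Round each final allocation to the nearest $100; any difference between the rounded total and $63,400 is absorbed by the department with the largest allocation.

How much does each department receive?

Logistics: $27,000 · Fabrication: $2,800 · Packaging: $4,100 · R&D: $29,500

Floor area total: 17,008.
Raw shares: Logistics 7,253/17,008 × $63,400 = 27,036.70; Fabrication 749/17,008 × $63,400 = 2,792.02; Packaging 1,106/17,008 × $63,400 = 4,122.79; R&D 7,900/17,008 × $63,400 = 29,448.49.
At nearest $100: Logistics $27,000; Fabrication $2,800; Packaging $4,100; R&D $29,400. Sum = $63,300.
Difference $63,400 − $63,300 = +$100 applied to largest allocation (R&D): R&D becomes $29,500.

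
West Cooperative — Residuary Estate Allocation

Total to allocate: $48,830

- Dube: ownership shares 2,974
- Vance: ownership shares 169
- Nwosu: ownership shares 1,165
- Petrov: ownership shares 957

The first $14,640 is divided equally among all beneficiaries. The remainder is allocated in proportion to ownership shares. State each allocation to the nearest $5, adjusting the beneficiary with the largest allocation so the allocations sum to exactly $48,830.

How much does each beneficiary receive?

Dube: $22,975; Vance: $4,755; Nwosu: $11,225; Petrov: $9,875

Equal tier: $14,640 ÷ 4 = $3,660 apiece.
Remainder $34,190 by ownership shares (total 5,265): Dube 19,312.64 → $19,315; Vance 1,097.46 → $1,095; Nwosu 7,565.31 → $7,565; Petrov 6,214.59 → $6,215.
Totals: Dube $3,660 + $19,315 = $22,975; Vance $3,660 + $1,095 = $4,755; Nwosu $3,660 + $7,565 = $11,225; Petrov $3,660 + $6,215 = $9,875.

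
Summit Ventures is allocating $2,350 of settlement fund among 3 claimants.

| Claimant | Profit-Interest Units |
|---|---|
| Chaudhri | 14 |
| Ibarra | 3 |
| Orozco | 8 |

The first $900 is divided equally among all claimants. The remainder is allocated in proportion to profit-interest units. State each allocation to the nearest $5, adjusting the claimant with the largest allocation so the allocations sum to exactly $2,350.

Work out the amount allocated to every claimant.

Chaudhri: $1,110 | Ibarra: $475 | Orozco: $765

First tranche $900 split equally: $300 each.
Remainder $1,450 by profit-interest units (total 25): Chaudhri 812.00 → $810; Ibarra 174.00 → $175; Orozco 464.00 → $465.
Totals: Chaudhri $300 + $810 = $1,110; Ibarra $300 + $175 = $475; Orozco $300 + $465 = $765.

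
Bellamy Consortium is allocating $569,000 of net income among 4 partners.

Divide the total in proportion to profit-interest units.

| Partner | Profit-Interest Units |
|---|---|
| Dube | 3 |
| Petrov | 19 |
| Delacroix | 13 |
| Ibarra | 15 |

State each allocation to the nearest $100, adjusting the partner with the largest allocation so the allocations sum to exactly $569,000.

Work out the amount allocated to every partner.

Total profit-interest units = 50.
Pro-rata amounts: Dube 3/50 × $569,000 = 34,140.00; Petrov 19/50 × $569,000 = 216,220.00; Delacroix 13/50 × $569,000 = 147,940.00; Ibarra 15/50 × $569,000 = 170,700.00.
After rounding ($100): Dube $34,100; Petrov $216,200; Delacroix $147,900; Ibarra $170,700. Sum = $568,900.
Difference $569,000 − $568,900 = +$100 applied to largest allocation (Petrov): Petrov becomes $216,300.

Dube: $34,100 | Petrov: $216,300 | Delacroix: $147,900 | Ibarra: $170,700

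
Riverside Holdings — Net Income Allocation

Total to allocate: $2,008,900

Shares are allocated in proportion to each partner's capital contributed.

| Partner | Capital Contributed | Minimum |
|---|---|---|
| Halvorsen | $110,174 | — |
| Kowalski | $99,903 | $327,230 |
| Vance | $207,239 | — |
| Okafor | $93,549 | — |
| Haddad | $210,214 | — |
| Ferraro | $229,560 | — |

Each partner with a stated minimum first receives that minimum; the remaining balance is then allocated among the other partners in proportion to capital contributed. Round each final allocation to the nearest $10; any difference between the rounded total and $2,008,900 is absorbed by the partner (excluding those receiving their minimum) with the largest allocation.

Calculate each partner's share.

Halvorsen: $217,780 · Kowalski: $327,230 · Vance: $409,650 · Okafor: $184,920 · Haddad: $415,530 · Ferraro: $453,790

Guaranteed amounts: Kowalski $327,230. Remaining pool $1,681,670.
Remaining pool split over remaining capital contributed 850,736: Halvorsen 217,783.56 → $217,780; Vance 409,654.24 → $409,650; Okafor 184,920.52 → $184,920; Haddad 415,534.99 → $415,530; Ferraro 453,776.69 → $453,780.
Rounding difference +$10 applied to Ferraro → $453,790.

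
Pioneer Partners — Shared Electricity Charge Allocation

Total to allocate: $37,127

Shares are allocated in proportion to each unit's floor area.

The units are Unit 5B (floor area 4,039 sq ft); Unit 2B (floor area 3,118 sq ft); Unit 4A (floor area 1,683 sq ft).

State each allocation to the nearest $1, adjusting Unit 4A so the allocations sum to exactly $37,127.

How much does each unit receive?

Unit 5B: $16,963 | Unit 2B: $13,095 | Unit 4A: $7,069

Total floor area = 8,840.
Unrounded shares: Unit 5B 4,039/8,840 × $37,127 = 16,963.34; Unit 2B 3,118/8,840 × $37,127 = 13,095.25; Unit 4A 1,683/8,840 × $37,127 = 7,068.41.
Rounded to nearest $1: Unit 5B $16,963; Unit 2B $13,095; Unit 4A $7,068. Sum = $37,126.
Difference $37,127 − $37,126 = +$1 applied to Unit 4A: Unit 4A becomes $7,069.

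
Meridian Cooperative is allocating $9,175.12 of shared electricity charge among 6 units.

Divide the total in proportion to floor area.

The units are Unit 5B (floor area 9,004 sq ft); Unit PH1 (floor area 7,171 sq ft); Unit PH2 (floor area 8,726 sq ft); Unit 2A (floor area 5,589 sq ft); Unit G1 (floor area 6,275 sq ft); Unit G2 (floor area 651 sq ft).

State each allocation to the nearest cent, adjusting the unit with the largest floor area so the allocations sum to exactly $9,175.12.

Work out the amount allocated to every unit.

Combined floor area = 9,004 + 7,171 + 8,726 + 5,589 + 6,275 + 651 = 37,416.
Unrounded shares: Unit 5B 2,207.9533; Unit PH1 1,758.4666; Unit PH2 2,139.7824; Unit 2A 1,370.5299; Unit G1 1,538.7502; Unit G2 159.6377.
At nearest cent: Unit 5B $2,207.95; Unit PH1 $1,758.47; Unit PH2 $2,139.78; Unit 2A $1,370.53; Unit G1 $1,538.75; Unit G2 $159.64. Sum = $9,175.12.
Sum already equals the total — no adjustment.

Unit 5B: $2,207.95 | Unit PH1: $1,758.47 | Unit PH2: $2,139.78 | Unit 2A: $1,370.53 | Unit G1: $1,538.75 | Unit G2: $159.64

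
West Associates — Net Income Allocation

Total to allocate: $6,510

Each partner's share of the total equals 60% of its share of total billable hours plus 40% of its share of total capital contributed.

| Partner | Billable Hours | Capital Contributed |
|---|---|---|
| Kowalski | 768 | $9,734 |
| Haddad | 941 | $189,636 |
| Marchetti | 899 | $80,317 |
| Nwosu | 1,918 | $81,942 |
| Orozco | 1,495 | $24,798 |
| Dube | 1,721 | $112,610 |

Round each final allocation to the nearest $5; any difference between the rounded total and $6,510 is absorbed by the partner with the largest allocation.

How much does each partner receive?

Totals — billable hours 7,742, capital contributed 499,037.
Composite weights (60% billable hours + 40% capital contributed): Kowalski 0.0673; Haddad 0.2249; Marchetti 0.1340; Nwosu 0.2143; Orozco 0.1357; Dube 0.2236.
Pro-rata amounts: Kowalski 438.26; Haddad 1,464.28; Marchetti 872.66; Nwosu 1,395.25; Orozco 883.66; Dube 1,455.88.
At nearest $5: Kowalski $440; Haddad $1,465; Marchetti $875; Nwosu $1,395; Orozco $885; Dube $1,455. Sum = $6,515.
Difference $6,510 − $6,515 = −$5 applied to largest allocation (Haddad): Haddad becomes $1,460.

Kowalski: $440; Haddad: $1,460; Marchetti: $875; Nwosu: $1,395; Orozco: $885; Dube: $1,455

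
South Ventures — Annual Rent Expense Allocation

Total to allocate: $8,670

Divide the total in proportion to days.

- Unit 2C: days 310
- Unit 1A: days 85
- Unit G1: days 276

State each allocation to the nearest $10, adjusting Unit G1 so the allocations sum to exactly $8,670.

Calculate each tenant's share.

Unit 2C: $4,010; Unit 1A: $1,100; Unit G1: $3,560

Combined days = 671.
Pro-rata amounts: Unit 2C 310/671 × $8,670 = 4,005.51; Unit 1A 85/671 × $8,670 = 1,098.29; Unit G1 276/671 × $8,670 = 3,566.20.
Rounded to nearest $10: Unit 2C $4,010; Unit 1A $1,100; Unit G1 $3,570. Sum = $8,680.
Difference $8,670 − $8,680 = −$10 applied to Unit G1: Unit G1 becomes $3,560.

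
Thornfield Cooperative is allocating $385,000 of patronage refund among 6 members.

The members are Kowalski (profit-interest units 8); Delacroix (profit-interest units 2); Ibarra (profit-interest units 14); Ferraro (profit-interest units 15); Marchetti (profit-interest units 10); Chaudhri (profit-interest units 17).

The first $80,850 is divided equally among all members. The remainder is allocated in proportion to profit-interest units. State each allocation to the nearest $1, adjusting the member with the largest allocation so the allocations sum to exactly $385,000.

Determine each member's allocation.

Kowalski: $50,342 · Delacroix: $22,692 · Ibarra: $77,992 · Ferraro: $82,600 · Marchetti: $59,558 · Chaudhri: $91,816

Equal tier: $80,850 ÷ 6 = $13,475 apiece.
Remainder $304,150 by profit-interest units (total 66): Kowalski 36,866.67 → $36,867; Delacroix 9,216.67 → $9,217; Ibarra 64,516.67 → $64,517; Ferraro 69,125.00 → $69,125; Marchetti 46,083.33 → $46,083; Chaudhri 78,341.67 → $78,342.
Rounding difference −$1 on remainder applied to Chaudhri.
Totals: Kowalski $13,475 + $36,867 = $50,342; Delacroix $13,475 + $9,217 = $22,692; Ibarra $13,475 + $64,517 = $77,992; Ferraro $13,475 + $69,125 = $82,600; Marchetti $13,475 + $46,083 = $59,558; Chaudhri $13,475 + $78,341 = $91,816.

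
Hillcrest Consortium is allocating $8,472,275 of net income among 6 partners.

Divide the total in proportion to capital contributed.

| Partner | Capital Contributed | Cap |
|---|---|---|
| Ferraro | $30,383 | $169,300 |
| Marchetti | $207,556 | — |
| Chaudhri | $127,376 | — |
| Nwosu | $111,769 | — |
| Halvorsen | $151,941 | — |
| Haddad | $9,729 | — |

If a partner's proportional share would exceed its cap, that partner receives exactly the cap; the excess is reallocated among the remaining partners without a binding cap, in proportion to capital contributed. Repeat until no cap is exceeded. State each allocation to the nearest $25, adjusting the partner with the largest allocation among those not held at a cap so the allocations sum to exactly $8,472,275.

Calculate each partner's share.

Combined capital contributed = 638,754.
Unconstrained shares: Ferraro 402,992.59; Marchetti 2,752,971.43; Chaudhri 1,689,483.75; Nwosu 1,482,476.36; Halvorsen 2,015,307.83; Haddad 129,043.05.
Cap binds for Ferraro ($169,300); residual $8,302,975 reallocated over remaining capital contributed 608,371.
Remaining shares: Marchetti 2,832,699.58 → $2,832,700; Chaudhri 1,738,412.49 → $1,738,400; Nwosu 1,525,410.01 → $1,525,400; Halvorsen 2,073,672.68 → $2,073,675; Haddad 132,780.23 → $132,775.
Rounding difference +$25 applied to Marchetti → $2,832,725.

Ferraro: $169,300 · Marchetti: $2,832,725 · Chaudhri: $1,738,400 · Nwosu: $1,525,400 · Halvorsen: $2,073,675 · Haddad: $132,775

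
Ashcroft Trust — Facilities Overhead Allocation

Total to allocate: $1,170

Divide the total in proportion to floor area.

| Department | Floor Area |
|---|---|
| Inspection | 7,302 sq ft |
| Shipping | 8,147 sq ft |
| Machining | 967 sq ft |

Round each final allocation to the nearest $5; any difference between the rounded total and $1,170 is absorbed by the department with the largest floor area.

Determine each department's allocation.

Inspection: $520 · Shipping: $580 · Machining: $70

Total floor area = 7,302 + 8,147 + 967 = 16,416.
Proportional shares: Inspection 520.43; Shipping 580.65; Machining 68.92.
After rounding ($5): Inspection $520; Shipping $580; Machining $70. Sum = $1,170.
Rounded total matches; no reconciliation needed.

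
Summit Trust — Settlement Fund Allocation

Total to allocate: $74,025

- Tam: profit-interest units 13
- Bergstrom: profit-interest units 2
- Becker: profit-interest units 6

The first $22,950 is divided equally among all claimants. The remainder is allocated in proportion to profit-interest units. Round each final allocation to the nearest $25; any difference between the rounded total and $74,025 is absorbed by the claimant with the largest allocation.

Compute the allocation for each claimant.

First tranche $22,950 split equally: $7,650 each.
Remainder $51,075 by profit-interest units (total 21): Tam 31,617.86 → $31,625; Bergstrom 4,864.29 → $4,875; Becker 14,592.86 → $14,600.
Rounding difference −$25 on remainder applied to Tam.
Totals: Tam $7,650 + $31,600 = $39,250; Bergstrom $7,650 + $4,875 = $12,525; Becker $7,650 + $14,600 = $22,250.

Tam: $39,250 · Bergstrom: $12,525 · Becker: $22,250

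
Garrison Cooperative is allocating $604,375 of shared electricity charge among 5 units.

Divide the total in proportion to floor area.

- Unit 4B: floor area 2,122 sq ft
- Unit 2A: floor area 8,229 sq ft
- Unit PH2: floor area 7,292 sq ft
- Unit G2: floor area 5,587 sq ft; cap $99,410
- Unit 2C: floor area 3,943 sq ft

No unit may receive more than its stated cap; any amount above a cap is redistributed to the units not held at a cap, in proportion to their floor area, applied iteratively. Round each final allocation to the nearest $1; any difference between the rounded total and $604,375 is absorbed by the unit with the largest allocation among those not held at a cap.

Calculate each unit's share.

Unit 4B: $49,640 · Unit 2A: $192,503 · Unit PH2: $170,583 · Unit G2: $99,410 · Unit 2C: $92,239

Combined floor area = 27,173.
Pro-rata shares before constraints: Unit 4B 47,196.99; Unit 2A 183,027.34; Unit PH2 162,186.82; Unit G2 124,264.64; Unit 2C 87,699.21.
Held at cap: Unit G2 ($99,410); residual $504,965 reallocated over remaining floor area 21,586.
Shares after redistribution: Unit 4B 49,640.31 → $49,640; Unit 2A 192,502.41 → $192,502; Unit PH2 170,583.01 → $170,583; Unit 2C 92,239.28 → $92,239.
Rounding difference +$1 applied to Unit 2A → $192,503.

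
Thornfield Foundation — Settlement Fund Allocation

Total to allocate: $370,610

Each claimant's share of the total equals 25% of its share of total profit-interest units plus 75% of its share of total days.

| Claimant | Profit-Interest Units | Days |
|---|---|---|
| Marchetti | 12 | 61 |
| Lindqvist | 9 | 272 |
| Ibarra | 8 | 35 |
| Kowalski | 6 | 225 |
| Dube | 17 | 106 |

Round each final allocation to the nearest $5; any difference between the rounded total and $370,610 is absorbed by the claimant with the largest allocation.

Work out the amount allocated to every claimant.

Profit-interest units total 52; days total 699.
Composite weights (25% profit-interest units + 75% days): Marchetti 0.1231; Lindqvist 0.3351; Ibarra 0.0760; Kowalski 0.2703; Dube 0.1955.
Unrounded shares: Marchetti 45,638.01; Lindqvist 124,196.87; Ibarra 28,171.99; Kowalski 100,161.97; Dube 72,441.16.
Rounded to nearest $5: Marchetti $45,640; Lindqvist $124,195; Ibarra $28,170; Kowalski $100,160; Dube $72,440. Sum = $370,605.
Difference $370,610 − $370,605 = +$5 applied to largest allocation (Lindqvist): Lindqvist becomes $124,200.

Marchetti: $45,640; Lindqvist: $124,200; Ibarra: $28,170; Kowalski: $100,160; Dube: $72,440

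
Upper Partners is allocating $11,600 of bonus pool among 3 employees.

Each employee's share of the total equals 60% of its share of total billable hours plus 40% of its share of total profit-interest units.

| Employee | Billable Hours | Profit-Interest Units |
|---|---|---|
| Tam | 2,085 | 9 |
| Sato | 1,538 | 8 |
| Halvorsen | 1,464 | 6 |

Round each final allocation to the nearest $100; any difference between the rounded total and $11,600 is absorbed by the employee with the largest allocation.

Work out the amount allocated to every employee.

Tam: $4,700; Sato: $3,700; Halvorsen: $3,200

Totals — billable hours 5,087, profit-interest units 23.
Composite weights (60% billable hours + 40% profit-interest units): Tam 0.4024; Sato 0.3205; Halvorsen 0.2770.
Pro-rata amounts: Tam 4,668.34; Sato 3,718.19; Halvorsen 3,213.47.
Rounded to nearest $100: Tam $4,700; Sato $3,700; Halvorsen $3,200. Sum = $11,600.
Sum already equals the total — no adjustment.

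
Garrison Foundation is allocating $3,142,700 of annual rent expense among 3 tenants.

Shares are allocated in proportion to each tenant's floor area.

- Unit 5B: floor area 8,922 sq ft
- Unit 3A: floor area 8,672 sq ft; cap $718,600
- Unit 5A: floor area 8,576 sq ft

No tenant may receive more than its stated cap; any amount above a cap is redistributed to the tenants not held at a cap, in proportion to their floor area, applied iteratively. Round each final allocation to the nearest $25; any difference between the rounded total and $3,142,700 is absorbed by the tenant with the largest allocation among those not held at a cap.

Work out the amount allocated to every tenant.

Total floor area = 26,170.
Unconstrained shares: Unit 5B 1,071,424.13; Unit 3A 1,041,402.16; Unit 5A 1,029,873.72.
Capped: Unit 3A ($718,600); remaining pool $2,424,100 reallocated over remaining floor area 17,498.
Shares after redistribution: Unit 5B 1,236,016.70 → $1,236,025; Unit 5A 1,188,083.30 → $1,188,075.

Unit 5B: $1,236,025 | Unit 3A: $718,600 | Unit 5A: $1,188,075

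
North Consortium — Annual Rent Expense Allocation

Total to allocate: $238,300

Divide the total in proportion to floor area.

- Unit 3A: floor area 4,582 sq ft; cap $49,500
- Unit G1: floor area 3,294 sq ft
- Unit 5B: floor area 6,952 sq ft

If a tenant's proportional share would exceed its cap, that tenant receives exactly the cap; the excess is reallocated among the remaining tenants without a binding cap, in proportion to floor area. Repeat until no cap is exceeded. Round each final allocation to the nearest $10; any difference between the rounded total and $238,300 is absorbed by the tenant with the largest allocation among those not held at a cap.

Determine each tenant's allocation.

Unit 3A: $49,500 | Unit G1: $60,700 | Unit 5B: $128,100

Combined floor area = 14,828.
Proportional shares (ignoring caps): Unit 3A 73,637.08; Unit G1 52,937.70; Unit 5B 111,725.22.
Cap binds for Unit 3A ($49,500); remaining pool $188,800 reallocated over remaining floor area 10,246.
Redistributed shares: Unit G1 60,697.56 → $60,700; Unit 5B 128,102.44 → $128,100.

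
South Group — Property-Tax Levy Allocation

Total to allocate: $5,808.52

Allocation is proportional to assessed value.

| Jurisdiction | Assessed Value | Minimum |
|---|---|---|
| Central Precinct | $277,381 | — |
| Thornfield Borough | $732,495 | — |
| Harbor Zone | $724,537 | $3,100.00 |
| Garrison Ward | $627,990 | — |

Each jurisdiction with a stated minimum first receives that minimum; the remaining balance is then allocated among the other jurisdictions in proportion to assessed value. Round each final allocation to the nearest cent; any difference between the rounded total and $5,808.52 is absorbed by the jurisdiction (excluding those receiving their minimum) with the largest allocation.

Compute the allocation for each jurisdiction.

Central Precinct: $458.70 | Thornfield Borough: $1,211.32 | Harbor Zone: $3,100.00 | Garrison Ward: $1,038.50

Guaranteed amounts: Harbor Zone $3,100.00. Balance $2,708.52.
Balance split over remaining assessed value 1,637,866: Central Precinct 458.7017 → $458.70; Thornfield Borough 1,211.3185 → $1,211.32; Garrison Ward 1,038.4998 → $1,038.50.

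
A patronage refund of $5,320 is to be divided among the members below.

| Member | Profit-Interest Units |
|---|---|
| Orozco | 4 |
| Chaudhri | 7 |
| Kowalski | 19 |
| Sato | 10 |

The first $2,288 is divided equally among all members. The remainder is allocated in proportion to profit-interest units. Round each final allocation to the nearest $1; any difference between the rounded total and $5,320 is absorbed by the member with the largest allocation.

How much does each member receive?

Orozco: $875 | Chaudhri: $1,103 | Kowalski: $2,012 | Sato: $1,330

Equal tier: $2,288 ÷ 4 = $572 apiece.
Remainder $3,032 by profit-interest units (total 40): Orozco 303.20 → $303; Chaudhri 530.60 → $531; Kowalski 1,440.20 → $1,440; Sato 758.00 → $758.
Totals: Orozco $572 + $303 = $875; Chaudhri $572 + $531 = $1,103; Kowalski $572 + $1,440 = $2,012; Sato $572 + $758 = $1,330.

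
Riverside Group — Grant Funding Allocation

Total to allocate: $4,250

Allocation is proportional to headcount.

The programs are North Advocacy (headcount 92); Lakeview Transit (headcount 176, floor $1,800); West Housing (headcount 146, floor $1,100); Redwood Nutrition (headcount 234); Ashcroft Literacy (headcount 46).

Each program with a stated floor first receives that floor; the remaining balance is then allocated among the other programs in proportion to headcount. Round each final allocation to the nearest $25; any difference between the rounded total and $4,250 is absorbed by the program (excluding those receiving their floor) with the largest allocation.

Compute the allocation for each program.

North Advocacy: $325 · Lakeview Transit: $1,800 · West Housing: $1,100 · Redwood Nutrition: $850 · Ashcroft Literacy: $175

Guaranteed amounts: Lakeview Transit $1,800; West Housing $1,100. Residual $1,350.
Residual split over remaining headcount 372: North Advocacy 333.87 → $325; Redwood Nutrition 849.19 → $850; Ashcroft Literacy 166.94 → $175.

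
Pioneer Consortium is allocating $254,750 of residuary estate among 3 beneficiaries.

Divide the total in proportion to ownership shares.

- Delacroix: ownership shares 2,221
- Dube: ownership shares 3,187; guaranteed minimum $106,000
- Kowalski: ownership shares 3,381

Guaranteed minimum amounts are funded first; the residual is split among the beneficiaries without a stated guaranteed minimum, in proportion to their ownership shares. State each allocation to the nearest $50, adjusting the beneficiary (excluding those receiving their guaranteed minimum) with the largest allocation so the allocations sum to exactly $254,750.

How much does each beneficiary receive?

Fund the minimums — Dube $106,000. Balance $148,750.
Balance split over remaining ownership shares 5,602: Delacroix 58,974.25 → $58,950; Kowalski 89,775.75 → $89,800.

Delacroix: $58,950 | Dube: $106,000 | Kowalski: $89,800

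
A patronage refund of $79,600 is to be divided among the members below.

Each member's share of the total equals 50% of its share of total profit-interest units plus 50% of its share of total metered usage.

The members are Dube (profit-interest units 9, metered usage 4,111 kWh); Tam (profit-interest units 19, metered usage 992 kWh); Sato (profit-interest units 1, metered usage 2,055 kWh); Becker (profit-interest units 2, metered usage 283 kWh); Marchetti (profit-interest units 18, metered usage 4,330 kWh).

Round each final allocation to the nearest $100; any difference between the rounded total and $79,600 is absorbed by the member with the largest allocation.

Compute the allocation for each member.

Totals — profit-interest units 49, metered usage 11,771.
Combined weights (50% profit-interest units + 50% metered usage): Dube 0.2665; Tam 0.2360; Sato 0.0975; Becker 0.0324; Marchetti 0.3676.
Raw shares: Dube 21,210.28; Tam 18,786.79; Sato 7,760.59; Becker 2,581.37; Marchetti 29,260.97.
At nearest $100: Dube $21,200; Tam $18,800; Sato $7,800; Becker $2,600; Marchetti $29,300. Sum = $79,700.
Difference $79,600 − $79,700 = −$100 applied to largest allocation (Marchetti): Marchetti becomes $29,200.

Dube: $21,200 · Tam: $18,800 · Sato: $7,800 · Becker: $2,600 · Marchetti: $29,200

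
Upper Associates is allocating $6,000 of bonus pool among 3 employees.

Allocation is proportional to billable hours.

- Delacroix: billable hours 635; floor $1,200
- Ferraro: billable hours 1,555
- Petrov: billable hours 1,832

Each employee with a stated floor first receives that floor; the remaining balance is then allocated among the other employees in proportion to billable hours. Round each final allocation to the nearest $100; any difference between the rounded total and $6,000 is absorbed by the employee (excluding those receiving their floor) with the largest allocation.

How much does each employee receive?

Minimums first: Delacroix $1,200. Balance $4,800.
Balance split over remaining billable hours 3,387: Ferraro 2,203.72 → $2,200; Petrov 2,596.28 → $2,600.

Delacroix: $1,200; Ferraro: $2,200; Petrov: $2,600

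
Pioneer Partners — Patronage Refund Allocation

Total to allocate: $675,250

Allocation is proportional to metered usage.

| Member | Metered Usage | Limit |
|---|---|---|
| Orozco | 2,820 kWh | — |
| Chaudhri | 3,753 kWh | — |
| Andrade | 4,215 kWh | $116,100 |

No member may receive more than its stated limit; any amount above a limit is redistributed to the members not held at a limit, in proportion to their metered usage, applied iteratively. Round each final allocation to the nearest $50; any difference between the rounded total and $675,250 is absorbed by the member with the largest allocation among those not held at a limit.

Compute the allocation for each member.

Total metered usage = 10,788.
Unconstrained shares: Orozco 176,511.40; Chaudhri 234,910.39; Andrade 263,828.21.
Cap binds for Andrade ($116,100); remaining pool $559,150 reallocated over remaining metered usage 6,573.
Redistributed shares: Orozco 239,890.92 → $239,900; Chaudhri 319,259.08 → $319,250.

Orozco: $239,900 · Chaudhri: $319,250 · Andrade: $116,100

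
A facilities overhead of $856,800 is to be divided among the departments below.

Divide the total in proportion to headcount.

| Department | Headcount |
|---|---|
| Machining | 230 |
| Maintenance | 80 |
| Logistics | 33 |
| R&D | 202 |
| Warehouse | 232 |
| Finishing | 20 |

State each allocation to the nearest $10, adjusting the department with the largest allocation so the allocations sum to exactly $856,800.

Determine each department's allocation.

Machining: $247,260 · Maintenance: $86,000 · Logistics: $35,480 · R&D: $217,160 · Warehouse: $249,400 · Finishing: $21,500

Sum of headcount: 797.
Proportional shares: Machining 230/797 × $856,800 = 247,257.21; Maintenance 80/797 × $856,800 = 86,002.51; Logistics 33/797 × $856,800 = 35,476.04; R&D 202/797 × $856,800 = 217,156.34; Warehouse 232/797 × $856,800 = 249,407.28; Finishing 20/797 × $856,800 = 21,500.63.
At nearest $10: Machining $247,260; Maintenance $86,000; Logistics $35,480; R&D $217,160; Warehouse $249,410; Finishing $21,500. Sum = $856,810.
Difference $856,800 − $856,810 = −$10 applied to largest allocation (Warehouse): Warehouse becomes $249,400.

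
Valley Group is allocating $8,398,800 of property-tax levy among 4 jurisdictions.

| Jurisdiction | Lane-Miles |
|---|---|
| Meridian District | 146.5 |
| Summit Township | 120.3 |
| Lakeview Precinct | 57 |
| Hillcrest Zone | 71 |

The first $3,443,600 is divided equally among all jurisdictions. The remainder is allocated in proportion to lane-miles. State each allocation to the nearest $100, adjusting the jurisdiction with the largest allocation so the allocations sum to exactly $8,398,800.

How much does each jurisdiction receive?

Equal tier: $3,443,600 ÷ 4 = $860,900 apiece.
Remainder $4,955,200 by lane-miles (total 394.8): Meridian District 1,838,745.69 → $1,838,700; Summit Township 1,509,905.17 → $1,509,900; Lakeview Precinct 715,416.41 → $715,400; Hillcrest Zone 891,132.73 → $891,100.
Rounding difference +$100 on remainder applied to Meridian District.
Totals: Meridian District $860,900 + $1,838,800 = $2,699,700; Summit Township $860,900 + $1,509,900 = $2,370,800; Lakeview Precinct $860,900 + $715,400 = $1,576,300; Hillcrest Zone $860,900 + $891,100 = $1,752,000.

Meridian District: $2,699,700; Summit Township: $2,370,800; Lakeview Precinct: $1,576,300; Hillcrest Zone: $1,752,000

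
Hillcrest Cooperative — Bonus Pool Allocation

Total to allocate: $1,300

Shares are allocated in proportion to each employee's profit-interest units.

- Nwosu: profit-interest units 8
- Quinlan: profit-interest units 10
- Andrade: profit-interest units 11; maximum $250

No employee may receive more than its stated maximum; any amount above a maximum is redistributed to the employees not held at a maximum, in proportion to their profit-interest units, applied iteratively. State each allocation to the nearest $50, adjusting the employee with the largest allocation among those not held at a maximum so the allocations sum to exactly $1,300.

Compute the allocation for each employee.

Combined profit-interest units = 29.
Pro-rata shares before constraints: Nwosu 358.62; Quinlan 448.28; Andrade 493.10.
Capped: Andrade ($250); remaining pool $1,050 reallocated over remaining profit-interest units 18.
Redistributed shares: Nwosu 466.67 → $450; Quinlan 583.33 → $600.

Nwosu: $450; Quinlan: $600; Andrade: $250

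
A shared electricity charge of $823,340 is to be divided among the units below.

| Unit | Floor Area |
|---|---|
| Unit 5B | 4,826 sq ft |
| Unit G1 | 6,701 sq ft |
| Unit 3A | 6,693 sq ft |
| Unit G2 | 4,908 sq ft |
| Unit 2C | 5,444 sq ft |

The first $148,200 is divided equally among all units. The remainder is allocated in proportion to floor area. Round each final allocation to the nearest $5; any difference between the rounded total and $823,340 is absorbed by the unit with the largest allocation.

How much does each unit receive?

Unit 5B: $143,675 | Unit G1: $187,980 | Unit 3A: $187,790 | Unit G2: $145,615 | Unit 2C: $158,280

Equal tier: $148,200 ÷ 5 = $29,640 apiece.
Remainder $675,140 by floor area (total 28,572): Unit 5B 114,035.62 → $114,035; Unit G1 158,340.79 → $158,340; Unit 3A 158,151.76 → $158,150; Unit G2 115,973.23 → $115,975; Unit 2C 128,638.60 → $128,640.
Totals: Unit 5B $29,640 + $114,035 = $143,675; Unit G1 $29,640 + $158,340 = $187,980; Unit 3A $29,640 + $158,150 = $187,790; Unit G2 $29,640 + $115,975 = $145,615; Unit 2C $29,640 + $128,640 = $158,280.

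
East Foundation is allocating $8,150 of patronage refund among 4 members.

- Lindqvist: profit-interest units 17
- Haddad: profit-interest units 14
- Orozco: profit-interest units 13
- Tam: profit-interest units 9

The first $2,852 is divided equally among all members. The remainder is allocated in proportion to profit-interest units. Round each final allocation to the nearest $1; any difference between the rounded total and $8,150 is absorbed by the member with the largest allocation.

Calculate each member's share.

Lindqvist: $2,412 | Haddad: $2,112 | Orozco: $2,013 | Tam: $1,613

First tranche $2,852 split equally: $713 each.
Remainder $5,298 by profit-interest units (total 53): Lindqvist 1,699.36 → $1,699; Haddad 1,399.47 → $1,399; Orozco 1,299.51 → $1,300; Tam 899.66 → $900.
Totals: Lindqvist $713 + $1,699 = $2,412; Haddad $713 + $1,399 = $2,112; Orozco $713 + $1,300 = $2,013; Tam $713 + $900 = $1,613.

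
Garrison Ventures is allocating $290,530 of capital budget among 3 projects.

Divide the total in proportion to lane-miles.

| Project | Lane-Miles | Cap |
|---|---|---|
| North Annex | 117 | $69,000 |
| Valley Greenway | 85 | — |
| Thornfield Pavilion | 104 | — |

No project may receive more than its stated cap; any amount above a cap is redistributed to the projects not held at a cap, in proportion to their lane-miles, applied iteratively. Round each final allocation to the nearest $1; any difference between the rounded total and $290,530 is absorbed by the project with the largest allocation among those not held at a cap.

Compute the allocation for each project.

North Annex: $69,000 · Valley Greenway: $99,630 · Thornfield Pavilion: $121,900

Combined lane-miles = 306.
Unconstrained shares: North Annex 111,085.00; Valley Greenway 80,702.78; Thornfield Pavilion 98,742.22.
Held at cap: North Annex ($69,000); remaining pool $221,530 reallocated over remaining lane-miles 189.
Shares after redistribution: Valley Greenway 99,629.89 → $99,630; Thornfield Pavilion 121,900.11 → $121,900.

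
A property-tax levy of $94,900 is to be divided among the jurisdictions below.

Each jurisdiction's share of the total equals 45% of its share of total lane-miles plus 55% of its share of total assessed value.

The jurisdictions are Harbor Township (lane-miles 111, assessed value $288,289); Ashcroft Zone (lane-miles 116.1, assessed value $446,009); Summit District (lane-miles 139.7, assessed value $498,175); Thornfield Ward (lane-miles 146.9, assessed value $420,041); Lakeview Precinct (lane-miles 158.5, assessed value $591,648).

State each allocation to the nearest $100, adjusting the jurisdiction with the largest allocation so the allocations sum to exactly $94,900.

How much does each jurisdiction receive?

Totals — lane-miles 672.2, assessed value 2,244,162.
Combined weights (45% lane-miles + 55% assessed value): Harbor Township 0.1450; Ashcroft Zone 0.1870; Summit District 0.2156; Thornfield Ward 0.2013; Lakeview Precinct 0.2511.
Pro-rata amounts: Harbor Township 13,756.91; Ashcroft Zone 17,749.19; Summit District 20,461.79; Thornfield Ward 19,101.95; Lakeview Precinct 23,830.16.
Rounded to nearest $100: Harbor Township $13,800; Ashcroft Zone $17,700; Summit District $20,500; Thornfield Ward $19,100; Lakeview Precinct $23,800. Sum = $94,900.
No rounding difference to absorb.

Harbor Township: $13,800 · Ashcroft Zone: $17,700 · Summit District: $20,500 · Thornfield Ward: $19,100 · Lakeview Precinct: $23,800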